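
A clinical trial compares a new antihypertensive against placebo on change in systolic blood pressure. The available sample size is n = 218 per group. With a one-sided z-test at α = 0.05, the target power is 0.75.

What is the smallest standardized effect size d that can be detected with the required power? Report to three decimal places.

Required noncentrality: δ = z_{0.05} + z_{0.25} = 1.645 + 0.674 = 2.319.
δ = d·√(n/2) ⇒ d = δ/√(n/2) = 2.319/√(218/2) = 0.2222.

d ≈ 0.222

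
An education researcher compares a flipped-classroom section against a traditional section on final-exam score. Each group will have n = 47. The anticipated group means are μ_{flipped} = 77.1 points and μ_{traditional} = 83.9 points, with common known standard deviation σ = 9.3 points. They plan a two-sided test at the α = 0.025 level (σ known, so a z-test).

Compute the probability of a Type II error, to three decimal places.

Standardized effect: d = |μ_{flipped} − μ_{traditional}| / σ = |77.1 − 83.9| / 9.3 = 0.7312
Noncentrality parameter: δ = d·√(n/2) = 0.7312 × √(47/2) = 3.5445
Critical value for a two-sided test at α = 0.025: z_{α/2} = 2.241.
Power = Φ(δ − 2.241) + Φ(−δ − 2.241) = Φ(1.303) + Φ(-5.786) = 0.9037 + 0.0000 = 0.9037.
Type II error: β = 1 − power = 1 − 0.9037 = 0.0963.

β ≈ 0.096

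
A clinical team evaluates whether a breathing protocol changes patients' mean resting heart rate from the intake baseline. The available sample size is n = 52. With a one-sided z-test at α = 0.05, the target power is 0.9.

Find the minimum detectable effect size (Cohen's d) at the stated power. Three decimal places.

d ≈ 0.406

Required noncentrality: δ = z_{0.05} + z_{0.10} = 1.645 + 1.282 = 2.926.
δ = d·√n ⇒ d = δ/√n = 2.926/√52 = 0.4058.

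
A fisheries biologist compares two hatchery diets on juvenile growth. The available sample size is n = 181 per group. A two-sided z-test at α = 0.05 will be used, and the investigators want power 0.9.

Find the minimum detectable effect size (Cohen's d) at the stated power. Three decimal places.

d ≈ 0.341

Need Φ(δ − 1.960) = 0.9, so δ = 1.960 + 1.282 = 3.242.
(The second rejection-region term Φ(−δ − z_{α/2}) is negligible and dropped.)
δ = d·√(n/2) ⇒ d = δ/√(n/2) = 3.242/√(181/2) = 0.3407.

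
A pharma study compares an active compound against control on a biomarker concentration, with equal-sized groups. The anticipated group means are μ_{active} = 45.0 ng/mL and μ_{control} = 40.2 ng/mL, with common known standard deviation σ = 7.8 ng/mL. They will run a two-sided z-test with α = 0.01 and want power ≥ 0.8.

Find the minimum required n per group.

n = 62 per group

Standardized effect: d = |μ_{active} − μ_{control}| / σ = |45.0 − 40.2| / 7.8 = 0.6154
For power 0.8 need Φ(δ − z_{0.005}) = 0.8, so δ = z_{0.005} + z_{0.20} = 2.576 + 0.842 = 3.417.
(The Φ(−δ − z_{α/2}) term is vanishingly small for δ > 0 and is dropped in the standard sample-size formula.)
δ = d·√(n/2) ⇒ n = 2(δ/d)² = 2 × (3.417 / 0.6154)² = 61.68.
Round up to the next whole unit.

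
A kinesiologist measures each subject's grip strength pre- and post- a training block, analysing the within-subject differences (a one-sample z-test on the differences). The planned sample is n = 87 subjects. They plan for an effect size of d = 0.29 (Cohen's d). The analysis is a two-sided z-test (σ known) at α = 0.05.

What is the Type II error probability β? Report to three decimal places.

Noncentrality parameter: δ = d·√n = 0.29 × √87 = 2.7049
Critical value for a two-sided test at α = 0.05: z_{α/2} = 1.960.
Power = Φ(δ − 1.960) + Φ(−δ − 1.960) = Φ(0.745) + Φ(-4.665) = 0.7719 + 0.0000 = 0.7719.
Type II error: β = 1 − power = 1 − 0.7719 = 0.2281.

β ≈ 0.228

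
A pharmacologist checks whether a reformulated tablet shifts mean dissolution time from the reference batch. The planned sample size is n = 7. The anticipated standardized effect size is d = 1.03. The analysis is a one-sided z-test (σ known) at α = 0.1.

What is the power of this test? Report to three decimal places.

Noncentrality parameter: δ = d·√n = 1.03 × √7 = 2.7251
Critical value for a one-sided test at α = 0.1: z_α = 1.282.
Power = Φ(δ − 1.282) = Φ(1.444) = 0.9256.

Power ≈ 0.926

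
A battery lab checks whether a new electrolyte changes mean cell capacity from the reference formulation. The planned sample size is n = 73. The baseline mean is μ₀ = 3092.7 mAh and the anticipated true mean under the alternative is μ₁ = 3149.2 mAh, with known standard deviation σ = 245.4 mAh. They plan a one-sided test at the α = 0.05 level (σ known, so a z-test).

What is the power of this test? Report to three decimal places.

Standardized effect: d = |μ₁ − μ₀| / σ = |3149.2 − 3092.7| / 245.4 = 0.2302
Noncentrality parameter: δ = d·√n = 0.2302 × √73 = 1.9671
One-sided α = 0.05 → critical value z_{0.05} = 1.645.
Power = P(Z > 1.645 − δ) = Φ(0.322) = 0.6264.

Power ≈ 0.626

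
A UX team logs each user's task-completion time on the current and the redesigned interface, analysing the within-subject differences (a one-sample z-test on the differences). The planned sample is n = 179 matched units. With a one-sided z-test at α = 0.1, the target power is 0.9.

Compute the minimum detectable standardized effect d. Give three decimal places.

d ≈ 0.192

Need Φ(δ − 1.282) = 0.9, so δ = 1.282 + 1.282 = 2.563.
δ = d·√n ⇒ d = δ/√n = 2.563/√179 = 0.1916.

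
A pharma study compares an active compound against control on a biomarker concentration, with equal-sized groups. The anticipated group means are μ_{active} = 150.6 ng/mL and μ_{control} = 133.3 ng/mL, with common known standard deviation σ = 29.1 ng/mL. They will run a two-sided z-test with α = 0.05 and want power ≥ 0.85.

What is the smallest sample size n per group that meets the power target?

Standardized effect: d = |μ_{active} − μ_{control}| / σ = |150.6 − 133.3| / 29.1 = 0.5945
For power 0.85 need Φ(δ − z_{0.025}) = 0.85, so δ = z_{0.025} + z_{0.15} = 1.960 + 1.036 = 2.996.
(The Φ(−δ − z_{α/2}) term is vanishingly small for δ > 0 and is dropped in the standard sample-size formula.)
δ = d·√(n/2) ⇒ n = 2(δ/d)² = 2 × (2.996 / 0.5945)² = 50.81.
Rounding up, n = 51 per group.

n = 51 per group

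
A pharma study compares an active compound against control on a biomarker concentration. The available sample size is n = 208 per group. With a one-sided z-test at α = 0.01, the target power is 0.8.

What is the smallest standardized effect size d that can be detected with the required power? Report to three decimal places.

d ≈ 0.311

Required noncentrality: δ = z_{0.01} + z_{0.20} = 2.326 + 0.842 = 3.168.
δ = d·√(n/2) ⇒ d = δ/√(n/2) = 3.168/√(208/2) = 0.3106.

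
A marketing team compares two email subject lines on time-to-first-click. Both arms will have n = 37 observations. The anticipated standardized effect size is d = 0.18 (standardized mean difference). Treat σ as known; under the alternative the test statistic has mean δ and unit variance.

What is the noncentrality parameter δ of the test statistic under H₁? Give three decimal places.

δ ≈ 0.774

δ = d·√(n/2) = 0.18 × √(37/2) = 0.7742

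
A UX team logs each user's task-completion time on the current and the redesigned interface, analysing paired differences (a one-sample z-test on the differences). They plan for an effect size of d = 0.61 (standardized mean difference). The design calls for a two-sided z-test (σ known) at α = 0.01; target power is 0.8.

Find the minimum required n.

n = 32

Set Φ(δ − 2.576) = 0.8; then δ − 2.576 = Φ⁻¹(0.8) = 0.842, giving δ = 3.417.
(The Φ(−δ − z_{α/2}) term is vanishingly small for δ > 0 and is dropped in the standard sample-size formula.)
δ = d·√n ⇒ n = (δ/d)² = (3.417 / 0.61)² = 31.39.
Round up to the next whole unit.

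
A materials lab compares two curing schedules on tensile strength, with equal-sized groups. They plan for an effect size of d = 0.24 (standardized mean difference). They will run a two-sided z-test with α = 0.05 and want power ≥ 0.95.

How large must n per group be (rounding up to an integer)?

n = 452 per group

Set Φ(δ − 1.960) = 0.95; then δ − 1.960 = Φ⁻¹(0.95) = 1.645, giving δ = 3.605.
(The Φ(−δ − z_{α/2}) term is vanishingly small for δ > 0 and is dropped in the standard sample-size formula.)
δ = d·√(n/2) ⇒ n = 2(δ/d)² = 2 × (3.605 / 0.24)² = 451.21.
Round up to the next whole unit.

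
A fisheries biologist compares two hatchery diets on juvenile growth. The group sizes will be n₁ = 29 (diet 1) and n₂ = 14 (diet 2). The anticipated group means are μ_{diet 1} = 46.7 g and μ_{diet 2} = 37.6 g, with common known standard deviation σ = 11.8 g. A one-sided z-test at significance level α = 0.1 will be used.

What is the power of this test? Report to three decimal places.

Standardized effect: d = |μ_{diet 1} − μ_{diet 2}| / σ = |46.7 − 37.6| / 11.8 = 0.7712
Noncentrality parameter: δ = d / √(1/n₁ + 1/n₂) = 0.7712 / √(1/29 + 1/14) = 2.3697
One-sided α = 0.1 → critical value z_{0.1} = 1.282.
Power = P(Z > 1.282 − δ) = Φ(1.088) = 0.8617.

Power ≈ 0.862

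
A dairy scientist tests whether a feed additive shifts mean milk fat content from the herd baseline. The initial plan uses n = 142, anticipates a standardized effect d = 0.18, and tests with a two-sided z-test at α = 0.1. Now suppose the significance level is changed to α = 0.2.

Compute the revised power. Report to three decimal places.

δ = d·√n = 0.18 × √142 = 2.1449 (unchanged). New critical value: z_{0.1} = 1.282.
Revised power = Φ(δ − 1.282) + Φ(−δ − 1.282) = Φ(0.863) + Φ(-3.426) = 0.8060 + 0.0003 = 0.8063.

Power ≈ 0.806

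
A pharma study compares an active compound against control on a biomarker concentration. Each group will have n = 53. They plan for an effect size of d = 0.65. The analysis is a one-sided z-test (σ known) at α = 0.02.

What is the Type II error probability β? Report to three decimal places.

Noncentrality parameter: δ = d·√(n/2) = 0.65 × √(53/2) = 3.3461
One-sided α = 0.02 → critical value z_{0.02} = 2.054.
Power = P(Z > 2.054 − δ) = Φ(1.292) = 0.9019.
Type II error: β = 1 − power = 1 − 0.9019 = 0.0981.

β ≈ 0.098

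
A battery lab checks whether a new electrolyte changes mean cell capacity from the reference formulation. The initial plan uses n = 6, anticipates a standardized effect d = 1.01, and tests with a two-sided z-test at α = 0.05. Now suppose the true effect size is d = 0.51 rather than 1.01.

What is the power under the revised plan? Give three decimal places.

Power ≈ 0.239

With d = 0.51: δ = d·√n = 0.51 × √6 = 1.2492. Critical value z_{0.025} = 1.960.
Revised power = Φ(δ − 1.960) + Φ(−δ − 1.960) = Φ(-0.711) + Φ(-3.209) = 0.2386 + 0.0007 = 0.2393.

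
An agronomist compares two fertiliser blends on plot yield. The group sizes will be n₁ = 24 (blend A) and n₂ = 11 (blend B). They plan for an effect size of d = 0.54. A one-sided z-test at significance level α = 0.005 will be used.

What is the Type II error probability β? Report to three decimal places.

β ≈ 0.863

Noncentrality parameter: δ = d / √(1/n₁ + 1/n₂) = 0.54 / √(1/24 + 1/11) = 1.4831
One-sided α = 0.005 → critical value z_{0.005} = 2.576.
Power = Φ(δ − 2.576) = Φ(-1.093) = 0.1372.
Type II error: β = 1 − power = 1 − 0.1372 = 0.8628.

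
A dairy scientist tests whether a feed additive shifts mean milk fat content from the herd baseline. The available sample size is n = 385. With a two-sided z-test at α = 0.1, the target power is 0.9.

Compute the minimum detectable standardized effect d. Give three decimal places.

d ≈ 0.149

Required noncentrality: δ = z_{0.05} + z_{0.10} = 1.645 + 1.282 = 2.926.
(The second rejection-region term Φ(−δ − z_{α/2}) is negligible and dropped.)
δ = d·√n ⇒ d = δ/√n = 2.926/√385 = 0.1491.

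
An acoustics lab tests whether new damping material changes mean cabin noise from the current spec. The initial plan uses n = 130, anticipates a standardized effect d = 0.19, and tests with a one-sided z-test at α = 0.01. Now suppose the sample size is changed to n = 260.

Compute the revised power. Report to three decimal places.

Power ≈ 0.770

With n = 260: δ = d·√n = 0.19 × √260 = 3.0637. Critical value z_{0.01} = 2.326.
Revised power = Φ(δ − 2.326) = Φ(0.737) = 0.7695.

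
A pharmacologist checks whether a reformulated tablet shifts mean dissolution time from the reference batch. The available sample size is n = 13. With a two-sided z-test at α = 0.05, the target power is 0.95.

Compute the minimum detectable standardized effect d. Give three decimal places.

Required noncentrality: δ = z_{0.025} + z_{0.05} = 1.960 + 1.645 = 3.605.
(Lower-tail contribution to power is negligible for δ > 0.)
δ = d·√n ⇒ d = δ/√n = 3.605/√13 = 0.9998.

d ≈ 1.000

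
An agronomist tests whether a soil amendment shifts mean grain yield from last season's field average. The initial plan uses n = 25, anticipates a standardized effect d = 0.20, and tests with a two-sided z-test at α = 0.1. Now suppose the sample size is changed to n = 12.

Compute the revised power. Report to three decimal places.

With n = 12: δ = d·√n = 0.20 × √12 = 0.6928. Critical value z_{0.05} = 1.645.
Revised power = Φ(δ − 1.645) + Φ(−δ − 1.645) = Φ(-0.952) + Φ(-2.338) = 0.1705 + 0.0097 = 0.1802.

Power ≈ 0.180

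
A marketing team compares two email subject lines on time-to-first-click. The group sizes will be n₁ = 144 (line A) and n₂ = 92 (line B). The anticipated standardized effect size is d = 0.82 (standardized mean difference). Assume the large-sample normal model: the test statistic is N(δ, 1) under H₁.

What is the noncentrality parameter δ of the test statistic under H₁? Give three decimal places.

δ ≈ 6.144

The noncentrality parameter scales effect size by the design's sample-size factor: δ = d / √(1/n₁ + 1/n₂) = 0.82 / √(1/144 + 1/92) = 6.1437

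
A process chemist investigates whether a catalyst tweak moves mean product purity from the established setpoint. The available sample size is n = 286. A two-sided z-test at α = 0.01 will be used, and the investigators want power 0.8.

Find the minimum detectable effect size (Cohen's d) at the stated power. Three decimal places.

d ≈ 0.202

Required noncentrality: δ = z_{0.005} + z_{0.20} = 2.576 + 0.842 = 3.417.
(Lower-tail contribution to power is negligible for δ > 0.)
δ = d·√n ⇒ d = δ/√n = 3.417/√286 = 0.2021.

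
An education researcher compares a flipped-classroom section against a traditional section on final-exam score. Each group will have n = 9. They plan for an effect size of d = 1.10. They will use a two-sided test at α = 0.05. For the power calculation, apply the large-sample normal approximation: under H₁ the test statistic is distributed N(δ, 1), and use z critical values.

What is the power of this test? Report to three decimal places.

Noncentrality parameter: δ = d·√(n/2) = 1.10 × √(9/2) = 2.3335
Two-sided α = 0.05 → critical value z_{0.025} = 1.960.
Power = Φ(δ − 1.960) + Φ(−δ − 1.960) = Φ(0.373) + Φ(-4.293) = 0.6456 + 0.0000 = 0.6456.

Power ≈ 0.646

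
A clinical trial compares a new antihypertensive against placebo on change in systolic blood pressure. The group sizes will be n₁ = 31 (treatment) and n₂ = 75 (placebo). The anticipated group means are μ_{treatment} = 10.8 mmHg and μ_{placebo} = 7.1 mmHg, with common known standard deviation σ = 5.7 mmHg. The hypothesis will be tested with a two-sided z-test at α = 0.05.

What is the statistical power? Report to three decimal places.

Power ≈ 0.860

Standardized effect: d = |μ_{treatment} − μ_{placebo}| / σ = |10.8 − 7.1| / 5.7 = 0.6491
Noncentrality parameter: δ = d / √(1/n₁ + 1/n₂) = 0.6491 / √(1/31 + 1/75) = 3.0401
Critical value for a two-sided test at α = 0.05: z_{α/2} = 1.960.
Power = Φ(δ − 1.960) + Φ(−δ − 1.960) = Φ(1.080) + Φ(-5.000) = 0.8600 + 0.0000 = 0.8600.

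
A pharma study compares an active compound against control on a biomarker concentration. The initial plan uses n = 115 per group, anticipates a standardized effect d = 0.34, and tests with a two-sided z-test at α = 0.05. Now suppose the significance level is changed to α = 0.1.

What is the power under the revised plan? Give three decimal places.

Power ≈ 0.825

δ = d·√(n/2) = 0.34 × √(115/2) = 2.5782 (unchanged). New critical value: z_{0.05} = 1.645.
Revised power = Φ(δ − 1.645) + Φ(−δ − 1.645) = Φ(0.933) + Φ(-4.223) = 0.8247 + 0.0000 = 0.8247.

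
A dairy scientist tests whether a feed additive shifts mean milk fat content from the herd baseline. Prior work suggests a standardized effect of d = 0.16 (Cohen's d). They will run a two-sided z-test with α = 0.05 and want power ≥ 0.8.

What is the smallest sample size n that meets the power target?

For power 0.8 need Φ(δ − z_{0.025}) = 0.8, so δ = z_{0.025} + z_{0.20} = 1.960 + 0.842 = 2.802.
(The Φ(−δ − z_{α/2}) term is vanishingly small for δ > 0 and is dropped in the standard sample-size formula.)
δ = d·√n ⇒ n = (δ/d)² = (2.802 / 0.16)² = 306.60.
Rounding up, n = 307.

n = 307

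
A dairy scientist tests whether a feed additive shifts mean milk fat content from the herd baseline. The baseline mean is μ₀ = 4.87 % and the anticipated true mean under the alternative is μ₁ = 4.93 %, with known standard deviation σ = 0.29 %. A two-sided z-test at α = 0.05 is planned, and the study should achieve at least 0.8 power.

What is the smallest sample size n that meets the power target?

Standardized effect: d = |μ₁ − μ₀| / σ = |4.93 − 4.87| / 0.29 = 0.2069
For power 0.8 need Φ(δ − z_{0.025}) = 0.8, so δ = z_{0.025} + z_{0.20} = 1.960 + 0.842 = 2.802.
(For δ > 0 the lower-tail rejection region contributes negligibly to power, so the one-term inversion is standard.)
δ = d·√n ⇒ n = (δ/d)² = (2.802 / 0.2069)² = 183.36.
Round up to the next whole unit.

n = 184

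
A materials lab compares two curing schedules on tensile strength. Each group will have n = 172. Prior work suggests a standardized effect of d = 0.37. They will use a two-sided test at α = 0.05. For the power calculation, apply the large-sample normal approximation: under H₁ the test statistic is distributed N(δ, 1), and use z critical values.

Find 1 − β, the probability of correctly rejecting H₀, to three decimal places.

Noncentrality parameter: δ = d·√(n/2) = 0.37 × √(172/2) = 3.4312
Critical value for a two-sided test at α = 0.05: z_{α/2} = 1.960.
Power = Φ(δ − 1.960) + Φ(−δ − 1.960) = Φ(1.471) + Φ(-5.391) = 0.9294 + 0.0000 = 0.9294.

Power ≈ 0.929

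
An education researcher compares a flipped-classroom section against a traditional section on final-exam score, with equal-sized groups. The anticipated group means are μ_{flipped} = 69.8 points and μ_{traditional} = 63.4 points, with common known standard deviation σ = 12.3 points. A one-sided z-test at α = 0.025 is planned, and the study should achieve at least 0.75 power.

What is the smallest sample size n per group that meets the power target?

n = 52 per group

Standardized effect: d = |μ_{flipped} − μ_{traditional}| / σ = |69.8 − 63.4| / 12.3 = 0.5203
For power 0.75 need Φ(δ − z_{0.025}) = 0.75, so δ = z_{0.025} + z_{0.25} = 1.960 + 0.674 = 2.634.
δ = d·√(n/2) ⇒ n = 2(δ/d)² = 2 × (2.634 / 0.5203)² = 51.27.
Rounding up, n = 52 per group.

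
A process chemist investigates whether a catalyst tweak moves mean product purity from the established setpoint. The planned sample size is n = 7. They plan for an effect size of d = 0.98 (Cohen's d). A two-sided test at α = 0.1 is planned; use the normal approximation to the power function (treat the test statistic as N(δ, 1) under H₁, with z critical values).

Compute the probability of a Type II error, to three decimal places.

Noncentrality parameter: δ = d·√n = 0.98 × √7 = 2.5928
Two-sided α = 0.1 → critical value z_{0.05} = 1.645.
Power = Φ(δ − 1.645) + Φ(−δ − 1.645) = Φ(0.948) + Φ(-4.238) = 0.8284 + 0.0000 = 0.8284.
Type II error: β = 1 − power = 1 − 0.8284 = 0.1716.

β ≈ 0.172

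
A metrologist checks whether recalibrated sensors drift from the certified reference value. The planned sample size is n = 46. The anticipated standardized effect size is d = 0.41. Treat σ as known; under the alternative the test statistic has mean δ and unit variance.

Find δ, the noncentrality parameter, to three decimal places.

δ ≈ 2.781

δ = d·√n = 0.41 × √46 = 2.7808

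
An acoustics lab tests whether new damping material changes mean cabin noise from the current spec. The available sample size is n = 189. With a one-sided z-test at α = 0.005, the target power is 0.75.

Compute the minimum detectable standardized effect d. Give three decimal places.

d ≈ 0.236

Required noncentrality: δ = z_{0.005} + z_{0.25} = 2.576 + 0.674 = 3.250.
δ = d·√n ⇒ d = δ/√n = 3.250/√189 = 0.2364.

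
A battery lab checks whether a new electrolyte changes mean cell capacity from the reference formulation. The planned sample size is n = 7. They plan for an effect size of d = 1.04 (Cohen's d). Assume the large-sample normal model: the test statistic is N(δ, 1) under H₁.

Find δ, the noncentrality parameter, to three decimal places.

δ = d·√n = 1.04 × √7 = 2.7516

δ ≈ 2.752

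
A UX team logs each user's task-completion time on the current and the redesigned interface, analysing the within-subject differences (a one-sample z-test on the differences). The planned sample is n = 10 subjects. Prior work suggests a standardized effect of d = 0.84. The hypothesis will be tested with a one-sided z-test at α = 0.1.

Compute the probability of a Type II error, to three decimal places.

β ≈ 0.085

Noncentrality parameter: δ = d·√n = 0.84 × √10 = 2.6563
Critical value for a one-sided test at α = 0.1: z_α = 1.282.
Power = P(Z > 1.282 − δ) = Φ(1.375) = 0.9154.
Type II error: β = 1 − power = 1 − 0.9154 = 0.0846.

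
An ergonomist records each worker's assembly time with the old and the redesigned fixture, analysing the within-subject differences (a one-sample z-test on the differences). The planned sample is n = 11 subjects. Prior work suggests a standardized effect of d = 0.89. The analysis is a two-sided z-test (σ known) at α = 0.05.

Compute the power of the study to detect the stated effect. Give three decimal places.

Power ≈ 0.839

Noncentrality parameter: δ = d·√n = 0.89 × √11 = 2.9518
Two-sided α = 0.05 → critical value z_{0.025} = 1.960.
Power = Φ(δ − 1.960) + Φ(−δ − 1.960) = Φ(0.992) + Φ(-4.912) = 0.8394 + 0.0000 = 0.8394.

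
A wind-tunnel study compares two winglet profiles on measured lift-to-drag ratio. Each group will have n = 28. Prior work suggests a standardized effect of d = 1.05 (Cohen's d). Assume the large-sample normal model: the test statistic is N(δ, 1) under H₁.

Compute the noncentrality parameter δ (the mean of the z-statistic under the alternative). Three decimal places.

δ ≈ 3.929

The noncentrality parameter scales effect size by the design's sample-size factor: δ = d·√(n/2) = 1.05 × √(28/2) = 3.9287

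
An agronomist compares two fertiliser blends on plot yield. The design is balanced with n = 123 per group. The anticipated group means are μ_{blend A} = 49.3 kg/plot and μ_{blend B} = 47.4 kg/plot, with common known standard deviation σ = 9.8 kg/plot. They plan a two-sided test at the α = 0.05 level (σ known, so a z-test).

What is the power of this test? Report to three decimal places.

Power ≈ 0.330

Standardized effect: d = |μ_{blend A} − μ_{blend B}| / σ = |49.3 − 47.4| / 9.8 = 0.1939
Noncentrality parameter: δ = d·√(n/2) = 0.1939 × √(123/2) = 1.5204
Critical value for a two-sided test at α = 0.05: z_{α/2} = 1.960.
Power = Φ(δ − 1.960) + Φ(−δ − 1.960) = Φ(-0.440) + Φ(-3.480) = 0.3301 + 0.0003 = 0.3304.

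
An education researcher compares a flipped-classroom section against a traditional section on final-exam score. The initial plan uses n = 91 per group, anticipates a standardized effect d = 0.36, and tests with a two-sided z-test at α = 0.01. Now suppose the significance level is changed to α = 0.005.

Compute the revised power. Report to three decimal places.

δ = d·√(n/2) = 0.36 × √(91/2) = 2.4283 (unchanged). New critical value: z_{0.0025} = 2.807.
Revised power = Φ(δ − 2.807) + Φ(−δ − 2.807) = Φ(-0.379) + Φ(-5.235) = 0.3525 + 0.0000 = 0.3525.

Power ≈ 0.352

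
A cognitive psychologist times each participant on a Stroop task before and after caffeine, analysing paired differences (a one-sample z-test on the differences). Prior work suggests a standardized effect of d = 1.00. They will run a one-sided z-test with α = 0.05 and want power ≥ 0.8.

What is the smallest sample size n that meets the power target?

For power 0.8 need Φ(δ − z_{0.05}) = 0.8, so δ = z_{0.05} + z_{0.20} = 1.645 + 0.842 = 2.486.
δ = d·√n ⇒ n = (δ/d)² = (2.486 / 1.00)² = 6.18.
Round up to the next whole unit.

n = 7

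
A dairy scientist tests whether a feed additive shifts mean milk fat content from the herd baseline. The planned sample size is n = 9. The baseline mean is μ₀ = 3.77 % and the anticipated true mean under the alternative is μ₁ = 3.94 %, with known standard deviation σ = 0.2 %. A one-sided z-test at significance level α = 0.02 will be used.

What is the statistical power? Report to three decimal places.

Standardized effect: d = |μ₁ − μ₀| / σ = |3.94 − 3.77| / 0.2 = 0.8500
Noncentrality parameter: δ = d·√n = 0.8500 × √9 = 2.5500
Critical value for a one-sided test at α = 0.02: z_α = 2.054.
Power = Φ(δ − 2.054) = Φ(0.496) = 0.6901.

Power ≈ 0.690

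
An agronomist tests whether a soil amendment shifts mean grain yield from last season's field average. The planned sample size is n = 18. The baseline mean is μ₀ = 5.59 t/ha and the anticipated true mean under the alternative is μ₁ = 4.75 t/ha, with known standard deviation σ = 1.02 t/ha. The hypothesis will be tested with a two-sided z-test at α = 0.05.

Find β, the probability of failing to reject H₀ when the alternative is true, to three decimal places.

Standardized effect: d = |μ₁ − μ₀| / σ = |4.75 − 5.59| / 1.02 = 0.8235
Noncentrality parameter: δ = d·√n = 0.8235 × √18 = 3.4939
Critical value for a two-sided test at α = 0.05: z_{α/2} = 1.960.
Power = Φ(δ − 1.960) + Φ(−δ − 1.960) = Φ(1.534) + Φ(-5.454) = 0.9375 + 0.0000 = 0.9375.
Type II error: β = 1 − power = 1 − 0.9375 = 0.0625.

β ≈ 0.063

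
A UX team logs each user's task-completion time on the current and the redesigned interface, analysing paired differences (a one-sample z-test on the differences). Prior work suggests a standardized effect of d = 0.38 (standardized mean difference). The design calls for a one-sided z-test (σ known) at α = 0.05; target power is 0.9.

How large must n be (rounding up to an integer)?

n = 60

For power 0.9 need Φ(δ − z_{0.05}) = 0.9, so δ = z_{0.05} + z_{0.10} = 1.645 + 1.282 = 2.926.
δ = d·√n ⇒ n = (δ/d)² = (2.926 / 0.38)² = 59.31.
Round up to the next whole unit.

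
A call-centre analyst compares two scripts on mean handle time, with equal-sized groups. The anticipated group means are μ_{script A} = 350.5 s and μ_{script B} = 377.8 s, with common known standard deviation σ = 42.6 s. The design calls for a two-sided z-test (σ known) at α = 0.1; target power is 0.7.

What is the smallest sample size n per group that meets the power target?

Standardized effect: d = |μ_{script A} − μ_{script B}| / σ = |350.5 − 377.8| / 42.6 = 0.6408
Set Φ(δ − 1.645) = 0.7; then δ − 1.645 = Φ⁻¹(0.7) = 0.524, giving δ = 2.169.
(The Φ(−δ − z_{α/2}) term is vanishingly small for δ > 0 and is dropped in the standard sample-size formula.)
δ = d·√(n/2) ⇒ n = 2(δ/d)² = 2 × (2.169 / 0.6408)² = 22.92.
Round up to the next whole unit.

n = 23 per group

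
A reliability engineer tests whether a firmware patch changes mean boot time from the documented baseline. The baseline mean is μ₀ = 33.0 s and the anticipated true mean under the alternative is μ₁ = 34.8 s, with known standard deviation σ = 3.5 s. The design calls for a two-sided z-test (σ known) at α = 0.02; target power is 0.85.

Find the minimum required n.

Standardized effect: d = |μ₁ − μ₀| / σ = |34.8 − 33.0| / 3.5 = 0.5143
Set Φ(δ − 2.326) = 0.85; then δ − 2.326 = Φ⁻¹(0.85) = 1.036, giving δ = 3.363.
(For δ > 0 the lower-tail rejection region contributes negligibly to power, so the one-term inversion is standard.)
δ = d·√n ⇒ n = (δ/d)² = (3.363 / 0.5143)² = 42.76.
Round up to the next whole unit.

n = 43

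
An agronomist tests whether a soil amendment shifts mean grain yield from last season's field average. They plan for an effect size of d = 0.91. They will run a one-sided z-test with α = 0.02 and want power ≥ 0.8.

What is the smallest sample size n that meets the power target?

n = 11

Set Φ(δ − 2.054) = 0.8; then δ − 2.054 = Φ⁻¹(0.8) = 0.842, giving δ = 2.895.
δ = d·√n ⇒ n = (δ/d)² = (2.895 / 0.91)² = 10.12.
Rounding up, n = 11.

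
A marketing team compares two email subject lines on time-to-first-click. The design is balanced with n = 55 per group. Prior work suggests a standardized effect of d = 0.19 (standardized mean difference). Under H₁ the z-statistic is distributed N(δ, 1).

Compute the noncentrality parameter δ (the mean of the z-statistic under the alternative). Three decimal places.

δ ≈ 0.996

δ = d·√(n/2) = 0.19 × √(55/2) = 0.9964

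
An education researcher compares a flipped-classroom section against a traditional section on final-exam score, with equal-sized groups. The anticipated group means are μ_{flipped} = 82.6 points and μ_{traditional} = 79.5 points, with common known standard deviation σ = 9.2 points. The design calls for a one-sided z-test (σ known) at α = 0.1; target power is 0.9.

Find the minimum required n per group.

n = 116 per group

Standardized effect: d = |μ_{flipped} − μ_{traditional}| / σ = |82.6 − 79.5| / 9.2 = 0.3370
For power 0.9 need Φ(δ − z_{0.1}) = 0.9, so δ = z_{0.1} + z_{0.10} = 1.282 + 1.282 = 2.563.
δ = d·√(n/2) ⇒ n = 2(δ/d)² = 2 × (2.563 / 0.3370)² = 115.72.
Round up to the next whole unit.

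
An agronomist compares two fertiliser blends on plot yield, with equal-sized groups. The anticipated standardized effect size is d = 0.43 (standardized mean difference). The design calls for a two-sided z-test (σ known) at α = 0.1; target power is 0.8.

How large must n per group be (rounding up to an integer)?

Set Φ(δ − 1.645) = 0.8; then δ − 1.645 = Φ⁻¹(0.8) = 0.842, giving δ = 2.486.
(Ignoring the negligible lower-tail rejection probability gives the usual closed-form inversion.)
δ = d·√(n/2) ⇒ n = 2(δ/d)² = 2 × (2.486 / 0.43)² = 66.87.
Rounding up, n = 67 per group.

n = 67 per group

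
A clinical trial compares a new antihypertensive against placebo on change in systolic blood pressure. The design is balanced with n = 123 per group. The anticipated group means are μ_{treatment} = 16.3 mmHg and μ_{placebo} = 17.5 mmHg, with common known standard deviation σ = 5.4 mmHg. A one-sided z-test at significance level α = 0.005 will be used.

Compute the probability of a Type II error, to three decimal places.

β ≈ 0.798

Standardized effect: d = |μ_{treatment} − μ_{placebo}| / σ = |16.3 − 17.5| / 5.4 = 0.2222
Noncentrality parameter: δ = d·√(n/2) = 0.2222 × √(123/2) = 1.7427
Critical value for a one-sided test at α = 0.005: z_α = 2.576.
Power = P(Z > 2.576 − δ) = Φ(-0.833) = 0.2024.
Type II error: β = 1 − power = 1 − 0.2024 = 0.7976.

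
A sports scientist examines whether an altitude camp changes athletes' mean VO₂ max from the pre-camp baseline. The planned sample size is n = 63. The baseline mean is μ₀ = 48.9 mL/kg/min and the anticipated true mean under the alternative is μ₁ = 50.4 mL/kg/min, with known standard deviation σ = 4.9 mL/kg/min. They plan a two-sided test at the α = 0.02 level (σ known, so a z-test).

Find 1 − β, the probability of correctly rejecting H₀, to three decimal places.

Standardized effect: d = |μ₁ − μ₀| / σ = |50.4 − 48.9| / 4.9 = 0.3061
Noncentrality parameter: δ = d·√n = 0.3061 × √63 = 2.4298
Two-sided α = 0.02 → critical value z_{0.01} = 2.326.
Power = Φ(δ − 2.326) + Φ(−δ − 2.326) = Φ(0.103) + Φ(-4.756) = 0.5412 + 0.0000 = 0.5412.

Power ≈ 0.541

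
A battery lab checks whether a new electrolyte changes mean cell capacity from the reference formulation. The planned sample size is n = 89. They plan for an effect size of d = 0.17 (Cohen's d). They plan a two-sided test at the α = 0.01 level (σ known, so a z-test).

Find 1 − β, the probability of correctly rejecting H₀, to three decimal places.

Noncentrality parameter: δ = d·√n = 0.17 × √89 = 1.6038
Critical value for a two-sided test at α = 0.01: z_{α/2} = 2.576.
Power = Φ(δ − 2.576) + Φ(−δ − 2.576) = Φ(-0.972) + Φ(-4.180) = 0.1655 + 0.0000 = 0.1655.

Power ≈ 0.166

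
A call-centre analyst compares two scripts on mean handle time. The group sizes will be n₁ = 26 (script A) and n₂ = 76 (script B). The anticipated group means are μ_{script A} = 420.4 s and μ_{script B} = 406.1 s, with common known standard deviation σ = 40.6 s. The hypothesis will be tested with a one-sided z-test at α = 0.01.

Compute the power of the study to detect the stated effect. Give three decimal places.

Standardized effect: d = |μ_{script A} − μ_{script B}| / σ = |420.4 − 406.1| / 40.6 = 0.3522
Noncentrality parameter: δ = d / √(1/n₁ + 1/n₂) = 0.3522 / √(1/26 + 1/76) = 1.5503
One-sided α = 0.01 → critical value z_{0.01} = 2.326.
Power = Φ(δ − 2.326) = Φ(-0.776) = 0.2188.

Power ≈ 0.219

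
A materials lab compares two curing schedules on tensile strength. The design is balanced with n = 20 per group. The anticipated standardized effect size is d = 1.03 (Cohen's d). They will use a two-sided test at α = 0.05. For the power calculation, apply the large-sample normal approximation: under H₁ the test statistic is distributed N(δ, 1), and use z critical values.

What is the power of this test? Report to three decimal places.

Noncentrality parameter: δ = d·√(n/2) = 1.03 × √(20/2) = 3.2571
Critical value for a two-sided test at α = 0.05: z_{α/2} = 1.960.
Power = Φ(δ − 1.960) + Φ(−δ − 1.960) = Φ(1.297) + Φ(-5.217) = 0.9027 + 0.0000 = 0.9027.

Power ≈ 0.903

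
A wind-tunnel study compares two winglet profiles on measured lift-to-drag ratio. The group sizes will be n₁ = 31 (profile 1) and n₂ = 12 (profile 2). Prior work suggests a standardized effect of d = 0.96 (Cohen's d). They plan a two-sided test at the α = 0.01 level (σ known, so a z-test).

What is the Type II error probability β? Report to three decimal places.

Noncentrality parameter: δ = d / √(1/n₁ + 1/n₂) = 0.96 / √(1/31 + 1/12) = 2.8236
Critical value for a two-sided test at α = 0.01: z_{α/2} = 2.576.
Power = Φ(δ − 2.576) + Φ(−δ − 2.576) = Φ(0.248) + Φ(-5.399) = 0.5979 + 0.0000 = 0.5979.
Type II error: β = 1 − power = 1 − 0.5979 = 0.4021.

β ≈ 0.402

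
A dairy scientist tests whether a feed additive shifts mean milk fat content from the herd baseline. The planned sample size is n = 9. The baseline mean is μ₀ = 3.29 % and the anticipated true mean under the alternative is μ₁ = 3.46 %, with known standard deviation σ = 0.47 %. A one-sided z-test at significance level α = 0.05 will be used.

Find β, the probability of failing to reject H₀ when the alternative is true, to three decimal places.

Standardized effect: d = |μ₁ − μ₀| / σ = |3.46 − 3.29| / 0.47 = 0.3617
Noncentrality parameter: λ = d·√n = 0.3617 × √9 = 1.0851
One-sided α = 0.05 → critical value z_{0.05} = 1.645.
Power = P(Z > 1.645 − λ) = Φ(-0.560) = 0.2878.
Type II error: β = 1 − power = 1 − 0.2878 = 0.7122.

β ≈ 0.712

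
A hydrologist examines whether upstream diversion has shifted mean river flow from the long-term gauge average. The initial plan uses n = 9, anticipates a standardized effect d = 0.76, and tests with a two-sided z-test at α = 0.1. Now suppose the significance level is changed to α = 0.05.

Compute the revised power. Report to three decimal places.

δ = d·√n = 0.76 × √9 = 2.2800 (unchanged). New critical value: z_{0.025} = 1.960.
Revised power = Φ(δ − 1.960) + Φ(−δ − 1.960) = Φ(0.320) + Φ(-4.240) = 0.6255 + 0.0000 = 0.6255.

Power ≈ 0.626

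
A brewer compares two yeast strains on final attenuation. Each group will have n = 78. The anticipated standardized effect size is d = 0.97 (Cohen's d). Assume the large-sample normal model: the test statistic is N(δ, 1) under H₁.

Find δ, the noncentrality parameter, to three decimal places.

δ ≈ 6.058

δ = d·√(n/2) = 0.97 × √(78/2) = 6.0576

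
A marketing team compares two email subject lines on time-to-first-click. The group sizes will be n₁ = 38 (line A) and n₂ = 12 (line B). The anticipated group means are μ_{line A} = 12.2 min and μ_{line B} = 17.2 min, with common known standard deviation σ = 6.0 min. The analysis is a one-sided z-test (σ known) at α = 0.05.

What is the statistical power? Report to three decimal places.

Power ≈ 0.808

Standardized effect: d = |μ_{line A} − μ_{line B}| / σ = |12.2 − 17.2| / 6.0 = 0.8333
Noncentrality parameter: δ = d / √(1/n₁ + 1/n₂) = 0.8333 / √(1/38 + 1/12) = 2.5166
Critical value for a one-sided test at α = 0.05: z_α = 1.645.
Power = Φ(δ − 1.645) = Φ(0.872) = 0.8083.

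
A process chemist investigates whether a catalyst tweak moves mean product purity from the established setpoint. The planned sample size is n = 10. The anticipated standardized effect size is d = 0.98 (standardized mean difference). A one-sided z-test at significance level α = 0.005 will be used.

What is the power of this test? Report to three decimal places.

Power ≈ 0.700

Noncentrality parameter: δ = d·√n = 0.98 × √10 = 3.0990
One-sided α = 0.005 → critical value z_{0.005} = 2.576.
Power = Φ(δ − 2.576) = Φ(0.523) = 0.6996.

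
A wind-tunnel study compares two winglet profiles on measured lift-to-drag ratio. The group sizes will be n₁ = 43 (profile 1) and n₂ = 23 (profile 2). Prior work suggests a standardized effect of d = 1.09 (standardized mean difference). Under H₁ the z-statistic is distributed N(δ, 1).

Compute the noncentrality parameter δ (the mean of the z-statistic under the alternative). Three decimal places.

The noncentrality parameter scales effect size by the design's sample-size factor: δ = d / √(1/n₁ + 1/n₂) = 1.09 / √(1/43 + 1/23) = 4.2194

δ ≈ 4.219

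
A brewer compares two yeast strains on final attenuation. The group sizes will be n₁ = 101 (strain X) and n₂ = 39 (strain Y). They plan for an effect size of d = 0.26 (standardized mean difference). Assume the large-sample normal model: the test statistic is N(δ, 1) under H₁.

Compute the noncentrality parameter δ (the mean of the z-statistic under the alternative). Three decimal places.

δ = d / √(1/n₁ + 1/n₂) = 0.26 / √(1/101 + 1/39) = 1.3791

δ ≈ 1.379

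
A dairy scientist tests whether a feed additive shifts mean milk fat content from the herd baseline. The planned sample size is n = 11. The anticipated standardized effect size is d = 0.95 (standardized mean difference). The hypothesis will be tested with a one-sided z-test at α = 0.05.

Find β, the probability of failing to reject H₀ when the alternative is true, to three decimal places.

Noncentrality parameter: δ = d·√n = 0.95 × √11 = 3.1508
Critical value for a one-sided test at α = 0.05: z_α = 1.645.
Power = Φ(δ − 1.645) = Φ(1.506) = 0.9340.
Type II error: β = 1 − power = 1 − 0.9340 = 0.0660.

β ≈ 0.066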